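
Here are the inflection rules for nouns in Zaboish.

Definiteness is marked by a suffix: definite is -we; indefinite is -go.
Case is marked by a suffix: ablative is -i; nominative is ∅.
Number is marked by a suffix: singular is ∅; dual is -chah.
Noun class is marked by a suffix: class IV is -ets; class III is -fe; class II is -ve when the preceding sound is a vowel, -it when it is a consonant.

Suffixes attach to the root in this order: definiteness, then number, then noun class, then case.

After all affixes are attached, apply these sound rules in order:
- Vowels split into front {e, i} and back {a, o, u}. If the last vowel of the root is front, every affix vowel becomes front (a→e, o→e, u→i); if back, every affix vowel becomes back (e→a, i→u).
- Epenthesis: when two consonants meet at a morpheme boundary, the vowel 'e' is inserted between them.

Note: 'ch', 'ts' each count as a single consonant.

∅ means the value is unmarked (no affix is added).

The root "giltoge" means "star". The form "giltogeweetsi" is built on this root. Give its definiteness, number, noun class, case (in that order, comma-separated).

Segment: giltoge-we-ets-i.
definiteness: -we → definite.
number: ∅ → singular.
noun class: -ets → class IV.
case: -i → ablative.

definite, singular, class IV, ablative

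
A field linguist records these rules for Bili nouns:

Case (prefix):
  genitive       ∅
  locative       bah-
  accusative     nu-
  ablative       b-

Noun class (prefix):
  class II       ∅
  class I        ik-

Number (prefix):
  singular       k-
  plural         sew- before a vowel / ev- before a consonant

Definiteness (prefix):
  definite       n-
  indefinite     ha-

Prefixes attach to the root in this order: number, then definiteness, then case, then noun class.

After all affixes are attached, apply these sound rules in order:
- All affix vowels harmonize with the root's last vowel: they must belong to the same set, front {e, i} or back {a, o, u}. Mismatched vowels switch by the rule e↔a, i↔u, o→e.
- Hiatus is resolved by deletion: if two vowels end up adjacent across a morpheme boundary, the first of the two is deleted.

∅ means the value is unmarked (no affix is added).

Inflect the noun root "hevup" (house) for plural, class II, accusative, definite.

nunavhevup

Attach number plural ev- (before consonant 'h') → evhevup.
Attach definiteness definite n- → nevhevup.
Attach case accusative nu- → nunevhevup.
noun class = class II: zero marking, form stays nunevhevup.
Apply vowel harmony: nunevhevup → nunavhevup.
Vowel deletion: no change.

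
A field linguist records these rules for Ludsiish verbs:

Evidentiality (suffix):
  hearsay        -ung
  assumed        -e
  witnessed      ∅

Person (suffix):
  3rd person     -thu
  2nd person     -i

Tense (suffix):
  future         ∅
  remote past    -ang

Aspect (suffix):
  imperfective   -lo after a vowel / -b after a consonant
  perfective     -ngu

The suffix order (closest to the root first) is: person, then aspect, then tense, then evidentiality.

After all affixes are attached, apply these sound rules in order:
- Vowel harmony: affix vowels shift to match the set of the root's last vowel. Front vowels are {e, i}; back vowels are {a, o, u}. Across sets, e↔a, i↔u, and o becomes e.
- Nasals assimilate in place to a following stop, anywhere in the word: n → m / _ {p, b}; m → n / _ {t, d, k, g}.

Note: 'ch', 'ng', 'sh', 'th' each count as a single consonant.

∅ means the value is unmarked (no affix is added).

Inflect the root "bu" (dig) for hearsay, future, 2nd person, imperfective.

Attach person 2nd person -i → bui.
Attach aspect imperfective -lo (after vowel 'i') → builo.
tense = future: zero marking, form stays builo.
Attach evidentiality hearsay -ung → builoung.
Apply vowel harmony: builoung → buuloung.
Nasal assimilation: no change.

buuloung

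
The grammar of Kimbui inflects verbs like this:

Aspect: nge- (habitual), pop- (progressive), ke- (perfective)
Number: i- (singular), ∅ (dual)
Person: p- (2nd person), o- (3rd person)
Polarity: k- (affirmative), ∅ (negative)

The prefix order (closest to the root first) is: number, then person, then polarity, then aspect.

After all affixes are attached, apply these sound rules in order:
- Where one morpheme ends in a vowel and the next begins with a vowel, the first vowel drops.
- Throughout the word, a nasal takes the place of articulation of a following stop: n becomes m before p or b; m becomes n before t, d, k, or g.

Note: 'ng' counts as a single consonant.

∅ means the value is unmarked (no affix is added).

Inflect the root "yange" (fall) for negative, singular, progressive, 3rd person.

popiyange

Attach number singular i- → iyange.
Attach person 3rd person o- → oiyange.
polarity = negative: zero marking, form stays oiyange.
Attach aspect progressive pop- → popoiyange.
Apply vowel deletion: popoiyange → popiyange.
Nasal assimilation: no change.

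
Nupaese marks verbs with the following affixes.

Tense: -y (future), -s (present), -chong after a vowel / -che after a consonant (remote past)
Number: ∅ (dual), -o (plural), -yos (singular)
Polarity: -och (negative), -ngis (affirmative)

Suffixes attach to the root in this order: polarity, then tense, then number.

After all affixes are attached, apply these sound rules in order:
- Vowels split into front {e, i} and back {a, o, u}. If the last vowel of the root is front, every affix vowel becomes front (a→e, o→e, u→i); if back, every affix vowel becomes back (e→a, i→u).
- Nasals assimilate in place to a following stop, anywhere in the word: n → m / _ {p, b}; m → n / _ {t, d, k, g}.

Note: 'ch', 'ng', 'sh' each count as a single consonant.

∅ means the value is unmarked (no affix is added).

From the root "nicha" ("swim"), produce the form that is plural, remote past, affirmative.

nichanguschao

Attach polarity affirmative -ngis → nichangis.
Attach tense remote past -che (after consonant 's') → nichangische.
Attach number plural -o → nichangischeo.
Apply vowel harmony: nichangischeo → nichanguschao.
Nasal assimilation: no change.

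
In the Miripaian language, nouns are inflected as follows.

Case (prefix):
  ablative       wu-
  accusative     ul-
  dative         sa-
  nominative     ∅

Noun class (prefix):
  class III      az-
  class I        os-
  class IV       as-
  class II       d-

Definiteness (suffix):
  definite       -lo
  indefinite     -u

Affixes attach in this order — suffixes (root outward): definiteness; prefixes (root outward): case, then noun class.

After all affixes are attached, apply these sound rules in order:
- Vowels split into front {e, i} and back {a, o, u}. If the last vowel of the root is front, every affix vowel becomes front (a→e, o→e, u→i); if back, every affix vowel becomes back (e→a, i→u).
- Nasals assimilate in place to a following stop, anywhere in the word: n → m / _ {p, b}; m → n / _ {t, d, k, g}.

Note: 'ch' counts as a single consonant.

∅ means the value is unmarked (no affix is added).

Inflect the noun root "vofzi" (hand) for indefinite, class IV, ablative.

Attach definiteness indefinite -u → vofziu.
Attach case ablative wu- → wuvofziu.
Attach noun class class IV as- → aswuvofziu.
Apply vowel harmony: aswuvofziu → eswivofzii.
Nasal assimilation: no change.

eswivofzii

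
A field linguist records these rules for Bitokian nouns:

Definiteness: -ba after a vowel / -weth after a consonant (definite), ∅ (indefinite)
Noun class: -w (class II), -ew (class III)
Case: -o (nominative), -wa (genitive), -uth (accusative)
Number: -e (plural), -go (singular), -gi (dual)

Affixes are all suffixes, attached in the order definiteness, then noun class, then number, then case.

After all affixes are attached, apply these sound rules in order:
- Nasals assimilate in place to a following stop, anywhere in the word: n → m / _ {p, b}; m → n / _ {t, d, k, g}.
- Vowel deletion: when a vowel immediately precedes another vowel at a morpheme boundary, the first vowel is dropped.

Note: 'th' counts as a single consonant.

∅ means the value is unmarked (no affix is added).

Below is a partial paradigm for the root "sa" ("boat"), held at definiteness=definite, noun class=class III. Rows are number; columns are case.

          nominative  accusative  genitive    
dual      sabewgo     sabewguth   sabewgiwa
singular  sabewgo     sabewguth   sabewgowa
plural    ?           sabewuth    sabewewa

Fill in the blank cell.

Attach definiteness definite -ba (after vowel 'a') → saba.
Attach noun class class III -ew → sabaew.
Attach number plural -e → sabaewe.
Attach case nominative -o → sabaeweo.
Nasal assimilation: no change.
Apply vowel deletion: sabaeweo → sabewo.

sabewo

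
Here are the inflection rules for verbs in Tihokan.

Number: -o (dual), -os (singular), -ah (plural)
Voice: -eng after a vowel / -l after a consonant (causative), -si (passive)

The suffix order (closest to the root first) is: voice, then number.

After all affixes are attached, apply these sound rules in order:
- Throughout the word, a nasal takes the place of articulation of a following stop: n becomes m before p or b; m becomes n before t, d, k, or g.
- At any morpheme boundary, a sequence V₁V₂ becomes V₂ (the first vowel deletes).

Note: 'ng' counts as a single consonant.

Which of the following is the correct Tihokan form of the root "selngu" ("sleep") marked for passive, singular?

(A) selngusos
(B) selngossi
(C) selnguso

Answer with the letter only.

A

Attach voice passive -si → selngusi.
Attach number singular -os → selngusios.
Nasal assimilation: no change.
Apply vowel deletion: selngusios → selngusos.
So the correct form is selngusos, option (A).
(B) selngossi is wrong: it has the affixes in the wrong order.
(C) selnguso is wrong: it uses dual instead of singular for number.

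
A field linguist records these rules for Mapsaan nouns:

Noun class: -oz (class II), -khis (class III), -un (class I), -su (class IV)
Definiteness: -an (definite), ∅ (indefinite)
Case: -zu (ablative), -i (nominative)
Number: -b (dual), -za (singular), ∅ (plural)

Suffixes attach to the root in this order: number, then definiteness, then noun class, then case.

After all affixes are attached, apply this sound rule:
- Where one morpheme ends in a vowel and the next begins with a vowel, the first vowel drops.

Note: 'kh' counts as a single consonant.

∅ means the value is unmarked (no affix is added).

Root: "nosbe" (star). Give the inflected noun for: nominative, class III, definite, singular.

nosbezankhisi

Attach number singular -za → nosbeza.
Attach definiteness definite -an → nosbezaan.
Attach noun class class III -khis → nosbezaankhis.
Attach case nominative -i → nosbezaankhisi.
Apply vowel deletion: nosbezaankhisi → nosbezankhisi.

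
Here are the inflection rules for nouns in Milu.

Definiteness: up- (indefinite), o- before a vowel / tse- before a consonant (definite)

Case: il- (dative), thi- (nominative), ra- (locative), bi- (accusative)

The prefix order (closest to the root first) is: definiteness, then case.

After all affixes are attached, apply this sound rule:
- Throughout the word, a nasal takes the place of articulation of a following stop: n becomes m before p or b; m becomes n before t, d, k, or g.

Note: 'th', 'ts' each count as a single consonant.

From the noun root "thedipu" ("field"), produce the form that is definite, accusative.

bitsethedipu

Attach definiteness definite tse- (before consonant 'th') → tsethedipu.
Attach case accusative bi- → bitsethedipu.
Nasal assimilation: no change.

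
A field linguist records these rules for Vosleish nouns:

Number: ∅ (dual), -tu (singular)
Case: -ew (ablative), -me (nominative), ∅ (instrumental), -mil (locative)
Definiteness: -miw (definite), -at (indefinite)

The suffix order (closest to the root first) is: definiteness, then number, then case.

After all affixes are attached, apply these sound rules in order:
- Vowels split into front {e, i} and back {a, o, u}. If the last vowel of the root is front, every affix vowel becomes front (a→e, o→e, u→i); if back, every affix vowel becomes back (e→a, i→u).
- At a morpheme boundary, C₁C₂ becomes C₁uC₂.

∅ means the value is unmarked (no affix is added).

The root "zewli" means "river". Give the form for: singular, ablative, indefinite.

zewlietutiew

Attach definiteness indefinite -at → zewliat.
Attach number singular -tu → zewliattu.
Attach case ablative -ew → zewliattuew.
Apply vowel harmony: zewliattuew → zewliettiew.
Apply epenthesis: zewliettiew → zewlietutiew.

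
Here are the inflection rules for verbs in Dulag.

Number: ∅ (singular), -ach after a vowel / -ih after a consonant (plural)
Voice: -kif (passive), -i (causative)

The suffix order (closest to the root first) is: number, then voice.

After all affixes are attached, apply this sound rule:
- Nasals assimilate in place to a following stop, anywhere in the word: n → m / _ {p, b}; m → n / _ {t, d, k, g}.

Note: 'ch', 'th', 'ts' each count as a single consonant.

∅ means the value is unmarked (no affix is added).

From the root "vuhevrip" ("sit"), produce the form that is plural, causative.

vuhevripihi

Attach number plural -ih (after consonant 'p') → vuhevripih.
Attach voice causative -i → vuhevripihi.
Nasal assimilation: no change.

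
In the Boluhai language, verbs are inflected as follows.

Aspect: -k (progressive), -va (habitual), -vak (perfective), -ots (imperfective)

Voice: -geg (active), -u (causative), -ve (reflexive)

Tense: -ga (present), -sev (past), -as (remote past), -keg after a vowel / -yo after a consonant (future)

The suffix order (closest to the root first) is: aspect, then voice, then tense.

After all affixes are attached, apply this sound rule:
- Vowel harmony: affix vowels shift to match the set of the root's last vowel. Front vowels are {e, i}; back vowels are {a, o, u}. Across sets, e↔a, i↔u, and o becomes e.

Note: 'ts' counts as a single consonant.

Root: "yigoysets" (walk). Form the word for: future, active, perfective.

yigoysetsvekgegye

Attach aspect perfective -vak → yigoysetsvak.
Attach voice active -geg → yigoysetsvakgeg.
Attach tense future -yo (after consonant 'g') → yigoysetsvakgegyo.
Apply vowel harmony: yigoysetsvakgegyo → yigoysetsvekgegye.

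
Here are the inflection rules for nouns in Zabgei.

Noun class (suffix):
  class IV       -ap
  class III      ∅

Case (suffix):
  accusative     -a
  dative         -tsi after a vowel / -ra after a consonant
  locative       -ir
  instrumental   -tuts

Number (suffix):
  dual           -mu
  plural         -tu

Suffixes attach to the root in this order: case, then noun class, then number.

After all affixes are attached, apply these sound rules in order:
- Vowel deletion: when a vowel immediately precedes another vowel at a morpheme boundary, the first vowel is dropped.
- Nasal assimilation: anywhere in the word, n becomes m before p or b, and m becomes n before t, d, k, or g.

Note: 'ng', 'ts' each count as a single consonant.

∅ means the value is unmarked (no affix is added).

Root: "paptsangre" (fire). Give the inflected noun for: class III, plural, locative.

paptsangrirtu

Attach case locative -ir → paptsangreir.
noun class = class III: zero marking, form stays paptsangreir.
Attach number plural -tu → paptsangreirtu.
Apply vowel deletion: paptsangreirtu → paptsangrirtu.
Nasal assimilation: no change.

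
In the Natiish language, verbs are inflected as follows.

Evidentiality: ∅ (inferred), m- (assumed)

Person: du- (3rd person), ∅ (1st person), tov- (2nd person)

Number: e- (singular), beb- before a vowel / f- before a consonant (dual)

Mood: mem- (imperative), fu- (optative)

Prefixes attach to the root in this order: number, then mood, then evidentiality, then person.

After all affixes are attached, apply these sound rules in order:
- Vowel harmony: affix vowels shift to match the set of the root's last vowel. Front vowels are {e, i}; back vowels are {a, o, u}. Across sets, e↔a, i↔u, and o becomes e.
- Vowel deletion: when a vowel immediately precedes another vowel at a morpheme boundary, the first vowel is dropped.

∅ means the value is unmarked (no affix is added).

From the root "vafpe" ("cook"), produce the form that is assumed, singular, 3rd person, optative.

dimfevafpe

Attach number singular e- → evafpe.
Attach mood optative fu- → fuevafpe.
Attach evidentiality assumed m- → mfuevafpe.
Attach person 3rd person du- → dumfuevafpe.
Apply vowel harmony: dumfuevafpe → dimfievafpe.
Apply vowel deletion: dimfievafpe → dimfevafpe.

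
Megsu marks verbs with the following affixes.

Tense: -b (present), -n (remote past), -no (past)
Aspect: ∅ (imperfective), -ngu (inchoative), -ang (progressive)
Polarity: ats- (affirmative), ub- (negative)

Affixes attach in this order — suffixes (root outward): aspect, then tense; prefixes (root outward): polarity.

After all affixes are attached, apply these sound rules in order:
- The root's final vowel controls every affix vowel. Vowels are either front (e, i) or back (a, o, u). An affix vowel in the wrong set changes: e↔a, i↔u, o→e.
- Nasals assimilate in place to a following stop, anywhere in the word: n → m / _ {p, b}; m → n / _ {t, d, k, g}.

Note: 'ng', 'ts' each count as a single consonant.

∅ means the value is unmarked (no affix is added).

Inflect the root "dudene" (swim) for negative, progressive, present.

ibdudeneengb

Attach aspect progressive -ang → dudeneang.
Attach polarity negative ub- → ubdudeneang.
Attach tense present -b → ubdudeneangb.
Apply vowel harmony: ubdudeneangb → ibdudeneengb.
Nasal assimilation: no change.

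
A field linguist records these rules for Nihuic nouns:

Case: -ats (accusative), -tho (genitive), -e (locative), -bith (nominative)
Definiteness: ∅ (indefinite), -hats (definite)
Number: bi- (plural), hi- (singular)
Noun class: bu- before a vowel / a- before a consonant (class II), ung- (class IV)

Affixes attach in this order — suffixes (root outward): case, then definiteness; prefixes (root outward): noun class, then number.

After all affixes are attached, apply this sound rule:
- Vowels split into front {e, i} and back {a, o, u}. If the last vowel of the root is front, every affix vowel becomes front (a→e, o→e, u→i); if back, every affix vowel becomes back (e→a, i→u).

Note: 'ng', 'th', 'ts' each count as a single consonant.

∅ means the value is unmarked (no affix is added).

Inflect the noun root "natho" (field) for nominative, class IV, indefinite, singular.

huungnathobuth

Attach noun class class IV ung- → ungnatho.
Attach case nominative -bith → ungnathobith.
definiteness = indefinite: zero marking, form stays ungnathobith.
Attach number singular hi- → hiungnathobith.
Apply vowel harmony: hiungnathobith → huungnathobuth.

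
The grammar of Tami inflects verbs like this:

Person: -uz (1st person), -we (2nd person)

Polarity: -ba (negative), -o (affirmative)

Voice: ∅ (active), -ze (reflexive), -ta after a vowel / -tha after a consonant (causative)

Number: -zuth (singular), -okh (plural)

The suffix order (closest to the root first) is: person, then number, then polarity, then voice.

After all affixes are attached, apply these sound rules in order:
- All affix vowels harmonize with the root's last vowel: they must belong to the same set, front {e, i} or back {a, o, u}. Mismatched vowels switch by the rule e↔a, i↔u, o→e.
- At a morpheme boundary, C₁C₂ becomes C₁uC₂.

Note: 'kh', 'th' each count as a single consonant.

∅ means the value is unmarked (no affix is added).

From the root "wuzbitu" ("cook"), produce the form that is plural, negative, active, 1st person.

wuzbituuzokhuba

Attach person 1st person -uz → wuzbituuz.
Attach number plural -okh → wuzbituuzokh.
Attach polarity negative -ba → wuzbituuzokhba.
voice = active: zero marking, form stays wuzbituuzokhba.
Vowel harmony: no change.
Apply epenthesis: wuzbituuzokhba → wuzbituuzokhuba.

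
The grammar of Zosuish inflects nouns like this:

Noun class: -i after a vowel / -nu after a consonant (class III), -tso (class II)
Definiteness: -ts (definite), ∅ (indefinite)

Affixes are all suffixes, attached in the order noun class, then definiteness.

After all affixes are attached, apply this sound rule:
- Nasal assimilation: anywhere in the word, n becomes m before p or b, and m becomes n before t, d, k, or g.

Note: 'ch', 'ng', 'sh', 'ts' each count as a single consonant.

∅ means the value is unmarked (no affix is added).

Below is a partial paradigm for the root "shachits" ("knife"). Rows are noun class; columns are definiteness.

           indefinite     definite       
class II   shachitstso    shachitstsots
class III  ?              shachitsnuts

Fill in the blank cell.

shachitsnu

Attach noun class class III -nu (after consonant 'ts') → shachitsnu.
definiteness = indefinite: zero marking, form stays shachitsnu.
Nasal assimilation: no change.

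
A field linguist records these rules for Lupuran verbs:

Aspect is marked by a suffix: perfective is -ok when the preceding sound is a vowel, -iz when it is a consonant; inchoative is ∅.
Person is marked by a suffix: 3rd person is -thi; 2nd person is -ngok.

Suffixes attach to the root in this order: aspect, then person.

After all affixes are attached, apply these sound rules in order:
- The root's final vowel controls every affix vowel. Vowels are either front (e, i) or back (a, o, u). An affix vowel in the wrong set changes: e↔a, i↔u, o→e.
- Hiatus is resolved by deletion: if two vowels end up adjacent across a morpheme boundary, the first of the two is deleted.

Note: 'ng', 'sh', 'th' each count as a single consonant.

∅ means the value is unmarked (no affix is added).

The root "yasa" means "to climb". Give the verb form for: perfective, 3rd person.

yasokthu

Attach aspect perfective -ok (after vowel 'a') → yasaok.
Attach person 3rd person -thi → yasaokthi.
Apply vowel harmony: yasaokthi → yasaokthu.
Apply vowel deletion: yasaokthu → yasokthu.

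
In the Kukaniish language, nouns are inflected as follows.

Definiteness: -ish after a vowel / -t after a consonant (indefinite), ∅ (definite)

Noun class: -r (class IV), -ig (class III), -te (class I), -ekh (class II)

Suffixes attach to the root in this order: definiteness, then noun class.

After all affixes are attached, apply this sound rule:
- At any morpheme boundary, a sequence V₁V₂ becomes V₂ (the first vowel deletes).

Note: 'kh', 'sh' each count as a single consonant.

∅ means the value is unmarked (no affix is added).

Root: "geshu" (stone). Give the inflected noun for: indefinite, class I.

geshishte

Attach definiteness indefinite -ish (after vowel 'u') → geshuish.
Attach noun class class I -te → geshuishte.
Apply vowel deletion: geshuishte → geshishte.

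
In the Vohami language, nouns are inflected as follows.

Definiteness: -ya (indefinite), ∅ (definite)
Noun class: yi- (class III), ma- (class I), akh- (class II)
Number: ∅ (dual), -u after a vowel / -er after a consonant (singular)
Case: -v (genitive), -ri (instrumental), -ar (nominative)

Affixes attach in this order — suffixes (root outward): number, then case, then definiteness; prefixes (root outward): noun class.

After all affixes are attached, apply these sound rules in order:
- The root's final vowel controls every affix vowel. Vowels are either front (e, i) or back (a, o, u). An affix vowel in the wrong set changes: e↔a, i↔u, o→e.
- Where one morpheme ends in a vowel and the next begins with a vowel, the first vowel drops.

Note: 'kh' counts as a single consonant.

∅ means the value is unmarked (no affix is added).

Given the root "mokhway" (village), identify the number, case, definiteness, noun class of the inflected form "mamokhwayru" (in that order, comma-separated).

dual, instrumental, definite, class I

Segment: ma-mokhway-ri.
number: ∅ → dual.
case: -ri → instrumental.
definiteness: ∅ → definite.
noun class: ma- → class I.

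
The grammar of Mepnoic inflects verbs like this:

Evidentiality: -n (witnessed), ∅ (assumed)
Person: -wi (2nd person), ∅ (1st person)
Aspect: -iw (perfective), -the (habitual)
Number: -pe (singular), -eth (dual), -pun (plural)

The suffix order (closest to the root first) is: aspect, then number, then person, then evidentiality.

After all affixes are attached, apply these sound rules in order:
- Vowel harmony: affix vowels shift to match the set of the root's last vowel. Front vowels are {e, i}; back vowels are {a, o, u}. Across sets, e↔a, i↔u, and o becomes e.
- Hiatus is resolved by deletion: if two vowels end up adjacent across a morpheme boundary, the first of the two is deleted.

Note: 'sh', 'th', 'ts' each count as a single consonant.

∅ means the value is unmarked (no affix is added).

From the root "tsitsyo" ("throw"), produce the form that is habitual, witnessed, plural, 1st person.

Attach aspect habitual -the → tsitsyothe.
Attach number plural -pun → tsitsyothepun.
person = 1st person: zero marking, form stays tsitsyothepun.
Attach evidentiality witnessed -n → tsitsyothepunn.
Apply vowel harmony: tsitsyothepunn → tsitsyothapunn.
Vowel deletion: no change.

tsitsyothapunn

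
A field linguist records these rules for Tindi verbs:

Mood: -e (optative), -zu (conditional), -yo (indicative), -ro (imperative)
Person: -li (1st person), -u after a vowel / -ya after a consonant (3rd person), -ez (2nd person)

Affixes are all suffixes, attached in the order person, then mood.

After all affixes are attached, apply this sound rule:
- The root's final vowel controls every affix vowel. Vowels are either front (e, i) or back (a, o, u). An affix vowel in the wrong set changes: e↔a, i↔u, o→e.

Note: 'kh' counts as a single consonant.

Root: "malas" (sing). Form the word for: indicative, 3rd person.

Attach person 3rd person -ya (after consonant 's') → malasya.
Attach mood indicative -yo → malasyayo.
Vowel harmony: no change.

malasyayo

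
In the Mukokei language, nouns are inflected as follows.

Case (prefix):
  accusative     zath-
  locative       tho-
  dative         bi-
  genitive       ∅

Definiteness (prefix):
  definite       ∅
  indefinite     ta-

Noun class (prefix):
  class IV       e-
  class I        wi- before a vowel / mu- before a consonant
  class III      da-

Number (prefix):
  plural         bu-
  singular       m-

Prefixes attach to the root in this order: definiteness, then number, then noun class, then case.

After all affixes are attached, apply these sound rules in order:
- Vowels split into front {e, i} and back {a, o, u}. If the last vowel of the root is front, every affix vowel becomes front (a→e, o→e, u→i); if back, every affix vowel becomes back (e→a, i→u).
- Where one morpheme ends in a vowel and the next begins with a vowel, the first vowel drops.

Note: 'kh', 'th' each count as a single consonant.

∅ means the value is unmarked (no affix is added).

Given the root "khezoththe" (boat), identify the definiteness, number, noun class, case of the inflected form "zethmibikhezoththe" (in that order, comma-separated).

definite, plural, class I, accusative

Segment: zath-mu-bu-khezoththe.
definiteness: ∅ → definite.
number: bu- → plural.
noun class: wi/mu- → class I.
case: zath- → accusative.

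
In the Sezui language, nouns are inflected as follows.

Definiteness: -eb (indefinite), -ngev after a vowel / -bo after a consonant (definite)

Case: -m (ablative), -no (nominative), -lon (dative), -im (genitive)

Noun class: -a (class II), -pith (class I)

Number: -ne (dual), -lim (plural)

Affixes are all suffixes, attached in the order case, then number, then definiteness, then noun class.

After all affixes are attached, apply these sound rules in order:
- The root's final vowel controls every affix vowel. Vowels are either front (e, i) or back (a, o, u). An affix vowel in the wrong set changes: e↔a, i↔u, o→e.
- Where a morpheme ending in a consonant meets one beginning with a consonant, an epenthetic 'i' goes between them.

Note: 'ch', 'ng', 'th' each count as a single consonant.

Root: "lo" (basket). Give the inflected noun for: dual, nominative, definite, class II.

Attach case nominative -no → lono.
Attach number dual -ne → lonone.
Attach definiteness definite -ngev (after vowel 'e') → lononengev.
Attach noun class class II -a → lononengeva.
Apply vowel harmony: lononengeva → lononangava.
Epenthesis: no change.

lononangava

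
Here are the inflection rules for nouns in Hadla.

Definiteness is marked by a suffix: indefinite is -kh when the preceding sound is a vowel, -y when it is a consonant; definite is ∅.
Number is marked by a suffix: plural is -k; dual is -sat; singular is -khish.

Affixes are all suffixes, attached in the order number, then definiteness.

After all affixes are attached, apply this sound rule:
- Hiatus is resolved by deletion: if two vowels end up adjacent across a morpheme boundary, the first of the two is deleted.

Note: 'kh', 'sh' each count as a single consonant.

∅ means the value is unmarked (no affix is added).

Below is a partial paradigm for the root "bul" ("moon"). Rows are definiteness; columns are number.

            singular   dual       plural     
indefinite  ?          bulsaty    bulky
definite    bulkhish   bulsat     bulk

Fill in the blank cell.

bulkhishy

Attach number singular -khish → bulkhish.
Attach definiteness indefinite -y (after consonant 'sh') → bulkhishy.
Vowel deletion: no change.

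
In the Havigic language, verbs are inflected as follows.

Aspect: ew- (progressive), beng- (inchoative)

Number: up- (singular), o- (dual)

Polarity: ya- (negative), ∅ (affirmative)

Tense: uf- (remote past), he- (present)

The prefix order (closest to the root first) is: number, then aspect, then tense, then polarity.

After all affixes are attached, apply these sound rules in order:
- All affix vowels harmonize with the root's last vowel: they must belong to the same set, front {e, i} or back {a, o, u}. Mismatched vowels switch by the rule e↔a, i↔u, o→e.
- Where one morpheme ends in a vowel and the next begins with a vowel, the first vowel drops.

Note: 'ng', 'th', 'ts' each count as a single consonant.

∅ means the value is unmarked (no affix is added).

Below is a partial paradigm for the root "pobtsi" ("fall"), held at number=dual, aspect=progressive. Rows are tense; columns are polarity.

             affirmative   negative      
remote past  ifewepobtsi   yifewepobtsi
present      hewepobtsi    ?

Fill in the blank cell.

yehewepobtsi

Attach number dual o- → opobtsi.
Attach aspect progressive ew- → ewopobtsi.
Attach tense present he- → heewopobtsi.
Attach polarity negative ya- → yaheewopobtsi.
Apply vowel harmony: yaheewopobtsi → yeheewepobtsi.
Apply vowel deletion: yeheewepobtsi → yehewepobtsi.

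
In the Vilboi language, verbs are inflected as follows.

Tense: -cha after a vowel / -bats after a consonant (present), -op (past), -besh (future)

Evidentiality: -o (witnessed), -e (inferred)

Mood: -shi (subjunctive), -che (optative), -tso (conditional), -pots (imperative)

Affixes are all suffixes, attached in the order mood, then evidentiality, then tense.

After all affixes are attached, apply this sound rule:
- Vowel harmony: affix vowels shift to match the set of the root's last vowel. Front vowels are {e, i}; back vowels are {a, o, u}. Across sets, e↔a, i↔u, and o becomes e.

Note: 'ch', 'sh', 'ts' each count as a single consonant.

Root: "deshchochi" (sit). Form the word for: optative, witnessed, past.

deshchochicheeep

Attach mood optative -che → deshchochiche.
Attach evidentiality witnessed -o → deshchochicheo.
Attach tense past -op → deshchochicheoop.
Apply vowel harmony: deshchochicheoop → deshchochicheeep.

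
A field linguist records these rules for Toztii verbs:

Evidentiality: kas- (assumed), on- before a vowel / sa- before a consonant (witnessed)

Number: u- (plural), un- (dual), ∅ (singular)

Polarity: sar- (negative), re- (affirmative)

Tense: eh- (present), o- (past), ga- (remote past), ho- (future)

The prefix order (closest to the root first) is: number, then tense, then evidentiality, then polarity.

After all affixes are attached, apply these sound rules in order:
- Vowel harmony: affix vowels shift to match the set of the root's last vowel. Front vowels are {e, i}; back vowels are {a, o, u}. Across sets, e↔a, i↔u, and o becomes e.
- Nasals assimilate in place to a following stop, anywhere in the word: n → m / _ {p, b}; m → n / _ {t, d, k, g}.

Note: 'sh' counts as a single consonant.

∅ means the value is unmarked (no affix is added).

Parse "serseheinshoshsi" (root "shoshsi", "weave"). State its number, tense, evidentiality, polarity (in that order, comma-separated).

dual, future, witnessed, negative

Segment: sar-sa-ho-un-shoshsi.
number: un- → dual.
tense: ho- → future.
evidentiality: on/sa- → witnessed.
polarity: sar- → negative.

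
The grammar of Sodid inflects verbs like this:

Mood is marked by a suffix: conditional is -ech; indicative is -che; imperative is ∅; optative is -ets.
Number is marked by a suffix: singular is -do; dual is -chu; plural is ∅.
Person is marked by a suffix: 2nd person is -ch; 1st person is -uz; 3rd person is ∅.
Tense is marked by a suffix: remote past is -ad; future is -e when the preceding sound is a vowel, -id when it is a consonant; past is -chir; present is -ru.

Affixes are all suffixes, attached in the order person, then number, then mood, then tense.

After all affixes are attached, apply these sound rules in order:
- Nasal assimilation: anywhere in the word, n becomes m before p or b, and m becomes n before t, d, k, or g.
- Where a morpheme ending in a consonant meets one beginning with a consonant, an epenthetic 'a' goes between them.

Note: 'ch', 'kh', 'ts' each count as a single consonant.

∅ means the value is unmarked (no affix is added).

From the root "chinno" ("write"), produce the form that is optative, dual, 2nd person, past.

chinnochachuetsachir

Attach person 2nd person -ch → chinnoch.
Attach number dual -chu → chinnochchu.
Attach mood optative -ets → chinnochchuets.
Attach tense past -chir → chinnochchuetschir.
Nasal assimilation: no change.
Apply epenthesis: chinnochchuetschir → chinnochachuetsachir.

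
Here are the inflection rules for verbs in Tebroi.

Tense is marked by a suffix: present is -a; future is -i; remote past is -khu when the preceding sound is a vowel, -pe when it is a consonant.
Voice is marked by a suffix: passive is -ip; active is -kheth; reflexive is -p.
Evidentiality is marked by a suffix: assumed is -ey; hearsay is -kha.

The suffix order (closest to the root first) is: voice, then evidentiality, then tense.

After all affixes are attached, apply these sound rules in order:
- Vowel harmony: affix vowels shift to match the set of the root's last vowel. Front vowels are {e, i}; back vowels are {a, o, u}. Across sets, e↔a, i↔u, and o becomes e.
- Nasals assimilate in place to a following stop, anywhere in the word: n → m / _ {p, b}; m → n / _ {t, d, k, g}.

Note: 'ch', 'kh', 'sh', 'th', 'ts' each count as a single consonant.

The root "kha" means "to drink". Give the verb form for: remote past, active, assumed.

Attach voice active -kheth → khakheth.
Attach evidentiality assumed -ey → khakhethey.
Attach tense remote past -pe (after consonant 'y') → khakhetheype.
Apply vowel harmony: khakhetheype → khakhathaypa.
Nasal assimilation: no change.

khakhathaypa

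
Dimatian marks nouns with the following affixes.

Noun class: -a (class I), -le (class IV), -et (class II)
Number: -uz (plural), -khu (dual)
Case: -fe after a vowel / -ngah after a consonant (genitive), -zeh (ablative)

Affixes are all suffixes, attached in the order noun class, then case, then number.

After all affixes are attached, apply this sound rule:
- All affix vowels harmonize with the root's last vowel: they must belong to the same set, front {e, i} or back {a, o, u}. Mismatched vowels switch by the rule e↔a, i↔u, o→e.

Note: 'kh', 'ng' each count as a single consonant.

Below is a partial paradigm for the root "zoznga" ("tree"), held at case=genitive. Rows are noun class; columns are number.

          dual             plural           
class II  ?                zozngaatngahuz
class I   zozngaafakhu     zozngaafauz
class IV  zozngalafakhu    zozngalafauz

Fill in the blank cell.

Attach noun class class II -et → zozngaet.
Attach case genitive -ngah (after consonant 't') → zozngaetngah.
Attach number dual -khu → zozngaetngahkhu.
Apply vowel harmony: zozngaetngahkhu → zozngaatngahkhu.

zozngaatngahkhu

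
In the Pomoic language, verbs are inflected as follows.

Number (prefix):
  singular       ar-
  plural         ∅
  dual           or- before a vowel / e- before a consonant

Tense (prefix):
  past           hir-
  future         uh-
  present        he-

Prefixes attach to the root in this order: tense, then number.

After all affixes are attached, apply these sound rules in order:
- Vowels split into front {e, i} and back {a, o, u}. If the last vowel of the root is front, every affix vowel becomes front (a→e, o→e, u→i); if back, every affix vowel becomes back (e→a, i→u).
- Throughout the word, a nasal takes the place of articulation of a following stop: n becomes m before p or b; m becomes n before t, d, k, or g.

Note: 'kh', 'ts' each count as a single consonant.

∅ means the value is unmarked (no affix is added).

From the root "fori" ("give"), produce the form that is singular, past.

Attach tense past hir- → hirfori.
Attach number singular ar- → arhirfori.
Apply vowel harmony: arhirfori → erhirfori.
Nasal assimilation: no change.

erhirfori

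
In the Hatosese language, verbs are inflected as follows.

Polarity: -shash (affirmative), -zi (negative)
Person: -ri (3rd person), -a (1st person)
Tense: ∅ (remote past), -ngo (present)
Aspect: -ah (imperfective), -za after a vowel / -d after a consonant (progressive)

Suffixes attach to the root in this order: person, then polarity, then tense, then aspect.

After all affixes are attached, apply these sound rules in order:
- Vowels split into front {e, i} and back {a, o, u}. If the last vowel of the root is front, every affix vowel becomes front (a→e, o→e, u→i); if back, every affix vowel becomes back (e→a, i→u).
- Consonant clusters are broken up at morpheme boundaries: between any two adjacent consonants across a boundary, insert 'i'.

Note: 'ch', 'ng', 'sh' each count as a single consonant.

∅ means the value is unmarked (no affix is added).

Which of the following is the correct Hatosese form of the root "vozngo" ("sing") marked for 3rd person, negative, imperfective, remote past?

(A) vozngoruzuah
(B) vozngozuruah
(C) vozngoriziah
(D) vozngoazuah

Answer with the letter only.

Attach person 3rd person -ri → vozngori.
Attach polarity negative -zi → vozngorizi.
tense = remote past: zero marking, form stays vozngorizi.
Attach aspect imperfective -ah → vozngoriziah.
Apply vowel harmony: vozngoriziah → vozngoruzuah.
Epenthesis: no change.
So the correct form is vozngoruzuah, option (A).
(B) vozngozuruah is wrong: it has the affixes in the wrong order.
(D) vozngoazuah is wrong: it uses 1st person instead of 3rd person for person.
(C) vozngoriziah is wrong: it fails to apply the sound rule(s).

A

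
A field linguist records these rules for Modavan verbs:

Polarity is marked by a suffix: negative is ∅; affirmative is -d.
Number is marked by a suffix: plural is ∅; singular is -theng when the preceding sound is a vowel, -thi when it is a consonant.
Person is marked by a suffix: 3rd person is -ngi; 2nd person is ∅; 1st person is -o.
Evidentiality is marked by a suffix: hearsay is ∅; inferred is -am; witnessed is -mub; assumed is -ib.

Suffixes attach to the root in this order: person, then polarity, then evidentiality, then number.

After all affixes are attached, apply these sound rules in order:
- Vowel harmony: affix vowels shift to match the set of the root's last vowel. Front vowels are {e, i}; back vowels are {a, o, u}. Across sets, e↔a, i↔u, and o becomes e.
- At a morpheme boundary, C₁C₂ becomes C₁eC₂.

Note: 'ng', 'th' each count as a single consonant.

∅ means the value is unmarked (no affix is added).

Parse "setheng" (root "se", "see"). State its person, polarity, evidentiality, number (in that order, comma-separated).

Segment: se-theng.
person: ∅ → 2nd person.
polarity: ∅ → negative.
evidentiality: ∅ → hearsay.
number: -theng/thi → singular.

2nd person, negative, hearsay, singular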